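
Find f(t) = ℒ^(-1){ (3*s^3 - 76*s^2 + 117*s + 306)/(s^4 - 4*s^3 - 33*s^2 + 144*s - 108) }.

Factor the denominator: s^4 - 4*s^3 - 33*s^2 + 144*s - 108 = (s - 6)*(s - 3)*(s - 1)*(s + 6).
Partial fraction decomposition gives [-1/(s - 3)] + [-6/(s - 6)] + [5/(s + 6)] + [5/(s - 1)].
Invert each term: -1/(s - 3) ↔ -e^(3t); -6/(s - 6) ↔ -6e^(6t); 5/(s + 6) ↔ 5e^(-6t); 5/(s - 1) ↔ 5e^(t).

f(t) = -6*exp(6*t) - exp(3*t) + 5*exp(t) + 5*exp(-6*t)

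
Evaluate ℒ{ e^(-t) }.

1/(s + 1)

L{e^(-t)} = 1/(s + 1).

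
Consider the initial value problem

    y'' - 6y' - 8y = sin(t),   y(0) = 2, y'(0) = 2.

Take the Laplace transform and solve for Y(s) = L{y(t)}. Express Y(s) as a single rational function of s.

Y(s) = (2*s^3 - 10*s^2 + 2*s - 9)/(s^4 - 6*s^3 - 7*s^2 - 6*s - 8)

Take the Laplace transform of both sides.
Using L{y''} = s^2 Y - s·y(0) - y'(0) and L{y'} = sY - y(0), with y(0) = 2, y'(0) = 2, the left side becomes (s^2 - 6*s - 8)Y - (2*s - 10).
The right side is L{sin(t)} = 1/(s^2 + 1).
So (s^2 - 6*s - 8)Y = 1/(s^2 + 1) + (2*s - 10).
Solve for Y(s) and write it as one ratio of polynomials.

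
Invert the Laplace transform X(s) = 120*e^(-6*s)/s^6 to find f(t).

The factor e^(-6s) signals a time shift by c = 6 (second shifting theorem).
L{t^5} = 5!/s^6 = 120/s^6, so L^-1{120/s^6} = t^5.
Hence the inverse is u(t - 6) times that function evaluated at t - 6.

f(t) = Heaviside(t - 6)*((t - 6)^5)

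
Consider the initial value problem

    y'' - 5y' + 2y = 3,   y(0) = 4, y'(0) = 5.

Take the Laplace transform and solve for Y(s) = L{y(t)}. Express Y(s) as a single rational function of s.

Y(s) = (4*s^2 - 15*s + 3)/(s^3 - 5*s^2 + 2*s)

Take the Laplace transform of both sides.
With L{y''} = s^2 Y - s·y(0) - y'(0) and L{y'} = sY - y(0), with y(0) = 4, y'(0) = 5: the LHS transforms to (s^2 - 5*s + 2)Y - (4*s - 15).
The right side is L{3} = 3/s.
So (s^2 - 5*s + 2)Y = 3/s + (4*s - 15).
Solve for Y(s) and write it as one ratio of polynomials.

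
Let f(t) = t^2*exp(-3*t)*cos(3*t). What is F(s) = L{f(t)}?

L{cos(3t)} = s/(s^2 + 9).
Multiplying by e^(-3t) shifts s → s + 3, so L{exp(-3*t)*cos(3*t)} = (s + 3)/((s + 3)^2 + 9).
Then apply L{t^2·g(t)} = (-1)^2 d^2/ds^2[G(s)] with G(s) = (s + 3)/((s + 3)^2 + 9):
differentiating 2 times and applying the sign gives 2*(s + 3)*(s^2 + 6*s - 18)/(s^2 + 6*s + 18)^3.

F(s) = 2*(s + 3)*(s^2 + 6*s - 18)/(s^2 + 6*s + 18)^3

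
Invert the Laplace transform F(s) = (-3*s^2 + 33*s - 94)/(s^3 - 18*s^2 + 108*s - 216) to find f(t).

Factor the denominator: s^3 - 18*s^2 + 108*s - 216 = (s - 6)^3.
Partial fraction decomposition gives [-3/(s - 6)] + [-3/(s - 6)^2] + [-4/(s - 6)^3].
Invert each term: -3/(s - 6) ↔ -3e^(6t); -3/(s - 6)^2 ↔ -3t·e^(6t); -4/(s - 6)^3 ↔ (-2)t^2·e^(6t).

f(t) = -2*t^2*exp(6*t) - 3*t*exp(6*t) - 3*exp(6*t)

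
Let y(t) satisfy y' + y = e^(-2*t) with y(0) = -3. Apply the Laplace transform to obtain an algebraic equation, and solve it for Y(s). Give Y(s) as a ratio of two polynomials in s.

Y(s) = (-3*s - 5)/(s^2 + 3*s + 2)

Transform both sides with L{·}.
The derivative rules (L{y'} = sY - y(0) = sY - (-3)) turn the left side into (s + 1)Y - (-3).
The right side is L{e^(-2*t)} = 1/(s + 2).
So (s + 1)Y = 1/(s + 2) + (-3).
Divide through and combine into a single rational function.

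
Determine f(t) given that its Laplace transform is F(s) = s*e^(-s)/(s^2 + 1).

The factor e^(-s) signals a time shift by c = 1 (second shifting theorem).
L{cos(t)} = s/(s^2 + 1), so L^-1{s/(s^2 + 1)} = cos(t).
Hence the inverse is u(t - 1) times that function evaluated at t - 1.

f(t) = Heaviside(t - 1)*(cos(t - 1))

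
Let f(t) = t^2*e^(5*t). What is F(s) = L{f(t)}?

F(s) = 2/(s - 5)^3

L{t^2} = 2!/s^3 = 2/s^3.
By the first shifting theorem, multiplying by e^(5t) replaces s with s - 5.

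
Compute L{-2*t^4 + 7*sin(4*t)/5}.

28/(5*(s^2 + 16)) - 48/s^5

Apply the Laplace transform termwise.
(7/5)·[L{sin(4t)} = 4/(s^2 + 16)]; (-2)·[L{t^4} = 4!/s^5 = 24/s^5].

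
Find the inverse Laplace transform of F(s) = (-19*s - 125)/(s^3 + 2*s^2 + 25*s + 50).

Factor the denominator: s^3 + 2*s^2 + 25*s + 50 = (s + 2)*(s^2 + 25).
Partial fraction decomposition gives [-3/(s + 2)] + [3*s/(s^2 + 25)] + [-25/(s^2 + 25)].
Invert each term: -3/(s + 2) ↔ -3e^(-2t); 3·s/(s^2 + 25) ↔ 3cos(5t); -5·5/(s^2 + 25) ↔ -5sin(5t).

-5*sin(5*t) + 3*cos(5*t) - 3*exp(-2*t)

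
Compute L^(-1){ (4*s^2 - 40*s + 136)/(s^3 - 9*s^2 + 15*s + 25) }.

6*t*exp(5*t) - exp(5*t) + 5*exp(-t)

Factor the denominator: s^3 - 9*s^2 + 15*s + 25 = (s - 5)^2*(s + 1).
Partial fraction decomposition gives [-1/(s - 5)] + [6/(s - 5)^2] + [5/(s + 1)].
Invert each term: -1/(s - 5) ↔ -e^(5t); 6/(s - 5)^2 ↔ 6t·e^(5t); 5/(s + 1) ↔ 5e^(-t).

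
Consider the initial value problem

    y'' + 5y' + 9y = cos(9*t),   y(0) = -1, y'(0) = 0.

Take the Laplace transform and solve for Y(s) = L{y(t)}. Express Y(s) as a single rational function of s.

Y(s) = (-s^3 - 5*s^2 - 80*s - 405)/(s^4 + 5*s^3 + 90*s^2 + 405*s + 729)

Transform both sides with L{·}.
With L{y''} = s^2 Y - s·y(0) - y'(0) and L{y'} = sY - y(0), with y(0) = -1, y'(0) = 0: the LHS transforms to (s^2 + 5*s + 9)Y - (-s - 5).
The right side is L{cos(9*t)} = s/(s^2 + 81).
So (s^2 + 5*s + 9)Y = s/(s^2 + 81) + (-s - 5).
Solve for Y(s) and write it as one ratio of polynomials.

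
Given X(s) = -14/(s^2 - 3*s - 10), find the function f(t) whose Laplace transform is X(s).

f(t) = -2*exp(5*t) + 2*exp(-2*t)

Factor the denominator: s^2 - 3*s - 10 = (s - 5)*(s + 2).
Partial fraction decomposition gives [2/(s + 2)] + [-2/(s - 5)].
Invert each term: 2/(s + 2) ↔ 2e^(-2t); -2/(s - 5) ↔ -2e^(5t).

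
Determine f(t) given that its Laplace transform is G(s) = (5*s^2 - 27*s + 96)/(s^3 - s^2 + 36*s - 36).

Factor the denominator: s^3 - s^2 + 36*s - 36 = (s - 1)*(s^2 + 36).
Partial fraction decomposition gives [2/(s - 1)] + [3*s/(s^2 + 36)] + [-24/(s^2 + 36)].
Invert each term: 2/(s - 1) ↔ 2e^(t); 3·s/(s^2 + 36) ↔ 3cos(6t); -4·6/(s^2 + 36) ↔ -4sin(6t).

f(t) = 2*exp(t) - 4*sin(6*t) + 3*cos(6*t)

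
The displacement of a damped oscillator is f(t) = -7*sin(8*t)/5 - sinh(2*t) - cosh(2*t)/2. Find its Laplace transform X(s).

The transform is linear, so treat each term independently.
(-1)·[L{sinh(2t)} = 2/(s^2 - 4)]; (-7/5)·[L{sin(8t)} = 8/(s^2 + 64)]; (-1/2)·[L{cosh(2t)} = s/(s^2 - 4)].

X(s) = -s/(2*(s^2 - 4)) - 56/(5*(s^2 + 64)) - 2/(s^2 - 4)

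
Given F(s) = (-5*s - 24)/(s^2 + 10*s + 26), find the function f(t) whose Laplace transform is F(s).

f(t) = exp(-5*t)*sin(t) - 5*exp(-5*t)*cos(t)

Complete the square in the denominator: s^2 + 10*s + 26 = (s + 5)^2 + 1^2.
Split the numerator to match: -5*s - 24 = -5·(s + 5) + 1·1.
Invert each term: -5·(s + 5)/((s + 5)^2 + 1) ↔ -5e^(-5t)cos(t); 1·1/((s + 5)^2 + 1) ↔ e^(-5t)sin(t).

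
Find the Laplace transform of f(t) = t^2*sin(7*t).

L{sin(7t)} = 7/(s^2 + 49).
Then apply L{t^2·g(t)} = (-1)^2 d^2/ds^2[G(s)] with G(s) = 7/(s^2 + 49):
differentiating 2 times and applying the sign gives 14*(3*s^2 - 49)/(s^2 + 49)^3.

14*(3*s^2 - 49)/(s^2 + 49)^3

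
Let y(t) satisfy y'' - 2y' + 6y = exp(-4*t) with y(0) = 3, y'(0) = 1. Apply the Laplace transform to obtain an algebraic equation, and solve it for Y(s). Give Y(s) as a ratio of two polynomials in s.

Transform both sides with L{·}.
Using L{y''} = s^2 Y - s·y(0) - y'(0) and L{y'} = sY - y(0), with y(0) = 3, y'(0) = 1, the left side becomes (s^2 - 2*s + 6)Y - (3*s - 5).
The right side is L{exp(-4*t)} = 1/(s + 4).
So (s^2 - 2*s + 6)Y = 1/(s + 4) + (3*s - 5).
Isolate Y and clear denominators.

Y(s) = (3*s^2 + 7*s - 19)/(s^3 + 2*s^2 - 2*s + 24)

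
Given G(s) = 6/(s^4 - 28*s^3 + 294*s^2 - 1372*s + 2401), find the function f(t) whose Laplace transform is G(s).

f(t) = t^3*exp(7*t)

Rewrite the denominator: s^4 - 28*s^3 + 294*s^2 - 1372*s + 2401 = (s - 7)^4.
The form in (s - 7) signals a first-shifting-theorem factor e^(7t).
Since L{t^3} = 3!/s^4 = 6/s^4, the inverse is t^3*e^(7*t).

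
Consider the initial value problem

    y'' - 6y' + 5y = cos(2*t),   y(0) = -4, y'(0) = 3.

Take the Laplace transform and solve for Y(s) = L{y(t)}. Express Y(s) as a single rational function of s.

Y(s) = (-4*s^3 + 27*s^2 - 15*s + 108)/(s^4 - 6*s^3 + 9*s^2 - 24*s + 20)

Apply the Laplace transform to the equation.
The derivative rules (L{y''} = s^2 Y - s·y(0) - y'(0) and L{y'} = sY - y(0), with y(0) = -4, y'(0) = 3) turn the left side into (s^2 - 6*s + 5)Y - (-4*s + 27).
The right side is L{cos(2*t)} = s/(s^2 + 4).
So (s^2 - 6*s + 5)Y = s/(s^2 + 4) + (-4*s + 27).
Isolate Y and clear denominators.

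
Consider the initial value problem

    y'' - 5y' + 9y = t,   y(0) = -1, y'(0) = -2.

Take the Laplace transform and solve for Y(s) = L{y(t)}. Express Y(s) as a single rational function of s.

Y(s) = (-s^3 + 3*s^2 + 1)/(s^4 - 5*s^3 + 9*s^2)

Apply the Laplace transform to the equation.
The derivative rules (L{y''} = s^2 Y - s·y(0) - y'(0) and L{y'} = sY - y(0), with y(0) = -1, y'(0) = -2) turn the left side into (s^2 - 5*s + 9)Y - (-s + 3).
The right side is L{t} = s^(-2).
So (s^2 - 5*s + 9)Y = s^(-2) + (-s + 3).
Solve for Y(s) and write it as one ratio of polynomials.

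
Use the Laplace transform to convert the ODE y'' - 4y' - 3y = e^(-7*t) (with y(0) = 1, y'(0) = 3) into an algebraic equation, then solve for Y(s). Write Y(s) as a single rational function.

Y(s) = (s^2 + 6*s - 6)/(s^3 + 3*s^2 - 31*s - 21)

Apply the Laplace transform to the equation.
Using L{y''} = s^2 Y - s·y(0) - y'(0) and L{y'} = sY - y(0), with y(0) = 1, y'(0) = 3, the left side becomes (s^2 - 4*s - 3)Y - (s - 1).
The right side is L{e^(-7*t)} = 1/(s + 7).
So (s^2 - 4*s - 3)Y = 1/(s + 7) + (s - 1).
Divide through and combine into a single rational function.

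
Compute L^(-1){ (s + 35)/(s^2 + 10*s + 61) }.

5*exp(-5*t)*sin(6*t) + exp(-5*t)*cos(6*t)

Complete the square in the denominator: s^2 + 10*s + 61 = (s + 5)^2 + 6^2.
Split the numerator to match: s + 35 = 1·(s + 5) + 5·6.
Invert each term: 1·(s + 5)/((s + 5)^2 + 36) ↔ e^(-5t)cos(6t); 5·6/((s + 5)^2 + 36) ↔ 5e^(-5t)sin(6t).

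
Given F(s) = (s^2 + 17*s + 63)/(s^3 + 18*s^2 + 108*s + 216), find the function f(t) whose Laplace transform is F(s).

f(t) = -3*t^2*exp(-6*t)/2 + 5*t*exp(-6*t) + exp(-6*t)

Factor the denominator: s^3 + 18*s^2 + 108*s + 216 = (s + 6)^3.
Partial fraction decomposition gives [1/(s + 6)] + [5/(s + 6)^2] + [-3/(s + 6)^3].
Invert each term: 1/(s + 6) ↔ e^(-6t); 5/(s + 6)^2 ↔ 5t·e^(-6t); -3/(s + 6)^3 ↔ (-3/2)t^2·e^(-6t).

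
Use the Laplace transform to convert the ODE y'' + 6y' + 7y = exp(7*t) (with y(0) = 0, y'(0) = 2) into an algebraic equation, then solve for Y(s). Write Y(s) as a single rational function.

Y(s) = (2*s - 13)/(s^3 - s^2 - 35*s - 49)

Transform both sides with L{·}.
With L{y''} = s^2 Y - s·y(0) - y'(0) and L{y'} = sY - y(0), with y(0) = 0, y'(0) = 2: the LHS transforms to (s^2 + 6*s + 7)Y - (2).
The right side is L{exp(7*t)} = 1/(s - 7).
So (s^2 + 6*s + 7)Y = 1/(s - 7) + (2).
Isolate Y and clear denominators.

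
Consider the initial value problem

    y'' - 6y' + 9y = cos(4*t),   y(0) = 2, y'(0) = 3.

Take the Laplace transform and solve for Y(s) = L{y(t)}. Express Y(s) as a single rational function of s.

Y(s) = (2*s^3 - 9*s^2 + 33*s - 144)/(s^4 - 6*s^3 + 25*s^2 - 96*s + 144)

Apply the Laplace transform to the equation.
The derivative rules (L{y''} = s^2 Y - s·y(0) - y'(0) and L{y'} = sY - y(0), with y(0) = 2, y'(0) = 3) turn the left side into (s^2 - 6*s + 9)Y - (2*s - 9).
The right side is L{cos(4*t)} = s/(s^2 + 16).
So (s^2 - 6*s + 9)Y = s/(s^2 + 16) + (2*s - 9).
Isolate Y and clear denominators.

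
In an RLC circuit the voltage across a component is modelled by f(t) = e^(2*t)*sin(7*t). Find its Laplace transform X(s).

X(s) = 7/((s - 2)^2 + 49)

L{sin(7t)} = 7/(s^2 + 49).
By the first shifting theorem, multiplying by e^(2t) replaces s with s - 2.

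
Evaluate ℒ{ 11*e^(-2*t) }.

L{11} = 11/s.
By the first shifting theorem, multiplying by e^(-2t) replaces s with s + 2.

11/(s + 2)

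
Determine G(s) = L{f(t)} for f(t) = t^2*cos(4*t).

G(s) = 2*s*(s^2 - 48)/(s^2 + 16)^3

L{cos(4t)} = s/(s^2 + 16).
Then apply L{t^2·g(t)} = (-1)^2 d^2/ds^2[H(s)] with H(s) = s/(s^2 + 16):
differentiating 2 times and applying the sign gives 2*s*(s^2 - 48)/(s^2 + 16)^3.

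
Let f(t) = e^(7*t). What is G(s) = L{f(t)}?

G(s) = 1/(s - 7)

L{e^(7t)} = 1/(s - 7).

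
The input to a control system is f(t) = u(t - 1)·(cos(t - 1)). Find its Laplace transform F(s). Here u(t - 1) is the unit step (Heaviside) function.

By the second shifting theorem, L{u(t - c)·g(t - c)} = e^(-cs)·G(s) with c = 1 and G(s) = L{g(t)}.
L{cos(t)} = s/(s^2 + 1).

F(s) = s*exp(-s)/(s^2 + 1)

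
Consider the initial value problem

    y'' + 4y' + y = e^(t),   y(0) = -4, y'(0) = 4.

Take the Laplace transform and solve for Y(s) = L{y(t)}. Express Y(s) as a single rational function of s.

Laplace-transform each side.
With L{y''} = s^2 Y - s·y(0) - y'(0) and L{y'} = sY - y(0), with y(0) = -4, y'(0) = 4: the LHS transforms to (s^2 + 4*s + 1)Y - (-4*s - 12).
The right side is L{e^(t)} = 1/(s - 1).
So (s^2 + 4*s + 1)Y = 1/(s - 1) + (-4*s - 12).
Divide through and combine into a single rational function.

Y(s) = (-4*s^2 - 8*s + 13)/(s^3 + 3*s^2 - 3*s - 1)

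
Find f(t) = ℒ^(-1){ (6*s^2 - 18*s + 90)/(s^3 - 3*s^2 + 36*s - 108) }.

f(t) = 2*exp(3*t) - sin(6*t) + 4*cos(6*t)

Factor the denominator: s^3 - 3*s^2 + 36*s - 108 = (s - 3)*(s^2 + 36).
Partial fraction decomposition gives [2/(s - 3)] + [4*s/(s^2 + 36)] + [-6/(s^2 + 36)].
Invert each term: 2/(s - 3) ↔ 2e^(3t); 4·s/(s^2 + 36) ↔ 4cos(6t); -1·6/(s^2 + 36) ↔ -sin(6t).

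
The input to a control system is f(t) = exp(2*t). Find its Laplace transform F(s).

F(s) = 1/(s - 2)

L{1} = 1/s.
By the first shifting theorem, multiplying by e^(2t) replaces s with s - 2.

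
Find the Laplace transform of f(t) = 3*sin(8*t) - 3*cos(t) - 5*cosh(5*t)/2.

Apply the Laplace transform termwise.
(3)·[L{sin(8t)} = 8/(s^2 + 64)]; (-3)·[L{cos(t)} = s/(s^2 + 1)]; (-5/2)·[L{cosh(5t)} = s/(s^2 - 25)].

-3*s/(s^2 + 1) - 5*s/(2*(s^2 - 25)) + 24/(s^2 + 64)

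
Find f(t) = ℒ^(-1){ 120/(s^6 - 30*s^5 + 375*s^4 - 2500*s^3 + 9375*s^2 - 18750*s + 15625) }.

Rewrite the denominator: s^6 - 30*s^5 + 375*s^4 - 2500*s^3 + 9375*s^2 - 18750*s + 15625 = (s - 5)^6.
The form in (s - 5) signals a first-shifting-theorem factor e^(5t).
Since L{t^5} = 5!/s^6 = 120/s^6, the inverse is t^5*e^(5*t).

f(t) = t^5*exp(5*t)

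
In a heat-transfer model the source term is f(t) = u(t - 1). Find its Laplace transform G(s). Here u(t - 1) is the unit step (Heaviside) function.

By the second shifting theorem, L{u(t - c)·g(t - c)} = e^(-cs)·H(s) with c = 1 and H(s) = L{g(t)}.
L{1} = 1/s.

G(s) = exp(-s)/s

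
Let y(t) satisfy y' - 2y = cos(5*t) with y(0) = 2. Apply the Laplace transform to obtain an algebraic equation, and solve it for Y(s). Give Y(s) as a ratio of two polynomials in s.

Y(s) = (2*s^2 + s + 50)/(s^3 - 2*s^2 + 25*s - 50)

Take the Laplace transform of both sides.
With L{y'} = sY - y(0) = sY - 2: the LHS transforms to (s - 2)Y - (2).
The right side is L{cos(5*t)} = s/(s^2 + 25).
So (s - 2)Y = s/(s^2 + 25) + (2).
Divide through and combine into a single rational function.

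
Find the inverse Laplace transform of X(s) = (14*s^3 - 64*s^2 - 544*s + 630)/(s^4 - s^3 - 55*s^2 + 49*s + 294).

Factor the denominator: s^4 - s^3 - 55*s^2 + 49*s + 294 = (s - 7)*(s - 3)*(s + 2)*(s + 7).
Partial fraction decomposition gives [6/(s - 3)] + [-3/(s - 7)] + [5/(s + 7)] + [6/(s + 2)].
Invert each term: 6/(s - 3) ↔ 6e^(3t); -3/(s - 7) ↔ -3e^(7t); 5/(s + 7) ↔ 5e^(-7t); 6/(s + 2) ↔ 6e^(-2t).

-3*exp(7*t) + 6*exp(3*t) + 6*exp(-2*t) + 5*exp(-7*t)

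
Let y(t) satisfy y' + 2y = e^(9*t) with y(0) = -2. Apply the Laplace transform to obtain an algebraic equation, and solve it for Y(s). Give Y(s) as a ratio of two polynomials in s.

Y(s) = (-2*s + 19)/(s^2 - 7*s - 18)

Apply the Laplace transform to the equation.
The derivative rules (L{y'} = sY - y(0) = sY - (-2)) turn the left side into (s + 2)Y - (-2).
The right side is L{e^(9*t)} = 1/(s - 9).
So (s + 2)Y = 1/(s - 9) + (-2).
Solve for Y(s) and write it as one ratio of polynomials.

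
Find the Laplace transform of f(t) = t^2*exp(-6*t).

L{e^(-6t)} = 1/(s + 6).
Then apply L{t^2·g(t)} = (-1)^2 d^2/ds^2[G(s)] with G(s) = 1/(s + 6):
differentiating 2 times and applying the sign gives 2/(s + 6)^3.

2/(s + 6)^3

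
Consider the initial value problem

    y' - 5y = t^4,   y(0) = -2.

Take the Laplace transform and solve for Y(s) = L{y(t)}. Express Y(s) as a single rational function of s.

Transform both sides with L{·}.
The derivative rules (L{y'} = sY - y(0) = sY - (-2)) turn the left side into (s - 5)Y - (-2).
The right side is L{t^4} = 24/s^5.
So (s - 5)Y = 24/s^5 + (-2).
Solve for Y(s) and write it as one ratio of polynomials.

Y(s) = (-2*s^5 + 24)/(s^6 - 5*s^5)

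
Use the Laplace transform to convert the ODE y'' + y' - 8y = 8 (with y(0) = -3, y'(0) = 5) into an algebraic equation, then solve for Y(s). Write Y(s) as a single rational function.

Apply the Laplace transform to the equation.
Using L{y''} = s^2 Y - s·y(0) - y'(0) and L{y'} = sY - y(0), with y(0) = -3, y'(0) = 5, the left side becomes (s^2 + s - 8)Y - (-3*s + 2).
The right side is L{8} = 8/s.
So (s^2 + s - 8)Y = 8/s + (-3*s + 2).
Solve for Y(s) and write it as one ratio of polynomials.

Y(s) = (-3*s^2 + 2*s + 8)/(s^3 + s^2 - 8*s)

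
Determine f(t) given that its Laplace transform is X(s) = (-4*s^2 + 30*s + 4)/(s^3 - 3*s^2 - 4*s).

f(t) = 3*exp(4*t) - 1 - 6*exp(-t)

Factor the denominator: s^3 - 3*s^2 - 4*s = s*(s - 4)*(s + 1).
Partial fraction decomposition gives [-6/(s + 1)] + [-1/s] + [3/(s - 4)].
Invert each term: -6/(s + 1) ↔ -6e^(-t); -1/(s - 0) ↔ -e^(0t); 3/(s - 4) ↔ 3e^(4t).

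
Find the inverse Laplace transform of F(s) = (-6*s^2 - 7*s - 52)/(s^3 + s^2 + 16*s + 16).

Factor the denominator: s^3 + s^2 + 16*s + 16 = (s + 1)*(s^2 + 16).
Partial fraction decomposition gives [-3/(s + 1)] + [-3*s/(s^2 + 16)] + [-4/(s^2 + 16)].
Invert each term: -3/(s + 1) ↔ -3e^(-t); -3·s/(s^2 + 16) ↔ -3cos(4t); -1·4/(s^2 + 16) ↔ -sin(4t).

-sin(4*t) - 3*cos(4*t) - 3*exp(-t)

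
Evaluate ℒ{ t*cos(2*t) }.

(s - 2)*(s + 2)/(s^2 + 4)^2

L{cos(2t)} = s/(s^2 + 4).
Then apply L{t·g(t)} = -d/ds[H(s)] with H(s) = s/(s^2 + 4):
differentiating 1 time and applying the sign gives (s - 2)*(s + 2)/(s^2 + 4)^2.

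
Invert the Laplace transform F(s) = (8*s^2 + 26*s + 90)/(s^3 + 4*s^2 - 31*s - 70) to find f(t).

f(t) = 5*exp(5*t) - 2*exp(-2*t) + 5*exp(-7*t)

Factor the denominator: s^3 + 4*s^2 - 31*s - 70 = (s - 5)*(s + 2)*(s + 7).
Partial fraction decomposition gives [-2/(s + 2)] + [5/(s + 7)] + [5/(s - 5)].
Invert each term: -2/(s + 2) ↔ -2e^(-2t); 5/(s + 7) ↔ 5e^(-7t); 5/(s - 5) ↔ 5e^(5t).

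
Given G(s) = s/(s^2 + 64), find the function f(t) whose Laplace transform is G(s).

Since L{cos(8t)} = s/(s^2 + 64), the inverse is cos(8*t).

f(t) = cos(8*t)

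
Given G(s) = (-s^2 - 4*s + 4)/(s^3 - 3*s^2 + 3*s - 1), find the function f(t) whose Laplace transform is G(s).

f(t) = -t^2*exp(t)/2 - 6*t*exp(t) - exp(t)

Factor the denominator: s^3 - 3*s^2 + 3*s - 1 = (s - 1)^3.
Partial fraction decomposition gives [-1/(s - 1)] + [-6/(s - 1)^2] + [-1/(s - 1)^3].
Invert each term: -1/(s - 1) ↔ -e^(t); -6/(s - 1)^2 ↔ -6t·e^(t); -1/(s - 1)^3 ↔ (-1/2)t^2·e^(t).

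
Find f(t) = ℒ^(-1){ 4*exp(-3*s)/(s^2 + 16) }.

f(t) = Heaviside(t - 3)*(sin(4*t - 12))

The factor e^(-3s) signals a time shift by c = 3 (second shifting theorem).
L{sin(4t)} = 4/(s^2 + 16), so L^-1{4/(s^2 + 16)} = sin(4*t).
Hence the inverse is u(t - 3) times that function evaluated at t - 3.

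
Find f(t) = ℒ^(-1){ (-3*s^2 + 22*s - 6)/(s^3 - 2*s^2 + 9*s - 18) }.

Factor the denominator: s^3 - 2*s^2 + 9*s - 18 = (s - 2)*(s^2 + 9).
Partial fraction decomposition gives [2/(s - 2)] + [-5*s/(s^2 + 9)] + [12/(s^2 + 9)].
Invert each term: 2/(s - 2) ↔ 2e^(2t); -5·s/(s^2 + 9) ↔ -5cos(3t); 4·3/(s^2 + 9) ↔ 4sin(3t).

f(t) = 2*exp(2*t) + 4*sin(3*t) - 5*cos(3*t)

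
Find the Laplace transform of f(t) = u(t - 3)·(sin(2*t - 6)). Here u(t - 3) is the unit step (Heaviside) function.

By the second shifting theorem, L{u(t - c)·g(t - c)} = e^(-cs)·H(s) with c = 3 and H(s) = L{g(t)}.
L{sin(2t)} = 2/(s^2 + 4).

2*exp(-3*s)/(s^2 + 4)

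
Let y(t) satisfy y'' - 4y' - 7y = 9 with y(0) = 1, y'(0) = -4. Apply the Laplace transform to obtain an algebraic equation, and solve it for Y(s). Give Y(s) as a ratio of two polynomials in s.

Transform both sides with L{·}.
With L{y''} = s^2 Y - s·y(0) - y'(0) and L{y'} = sY - y(0), with y(0) = 1, y'(0) = -4: the LHS transforms to (s^2 - 4*s - 7)Y - (s - 8).
The right side is L{9} = 9/s.
So (s^2 - 4*s - 7)Y = 9/s + (s - 8).
Isolate Y and clear denominators.

Y(s) = (s^2 - 8*s + 9)/(s^3 - 4*s^2 - 7*s)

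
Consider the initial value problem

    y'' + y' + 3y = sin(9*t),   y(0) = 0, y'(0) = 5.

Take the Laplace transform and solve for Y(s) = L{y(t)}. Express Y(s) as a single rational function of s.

Apply the Laplace transform to the equation.
The derivative rules (L{y''} = s^2 Y - s·y(0) - y'(0) and L{y'} = sY - y(0), with y(0) = 0, y'(0) = 5) turn the left side into (s^2 + s + 3)Y - (5).
The right side is L{sin(9*t)} = 9/(s^2 + 81).
So (s^2 + s + 3)Y = 9/(s^2 + 81) + (5).
Solve for Y(s) and write it as one ratio of polynomials.

Y(s) = (5*s^2 + 414)/(s^4 + s^3 + 84*s^2 + 81*s + 243)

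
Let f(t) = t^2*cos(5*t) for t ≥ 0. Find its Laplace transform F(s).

L{cos(5t)} = s/(s^2 + 25).
Then apply L{t^2·g(t)} = (-1)^2 d^2/ds^2[G(s)] with G(s) = s/(s^2 + 25):
differentiating 2 times and applying the sign gives 2*s*(s^2 - 75)/(s^2 + 25)^3.

F(s) = 2*s*(s^2 - 75)/(s^2 + 25)^3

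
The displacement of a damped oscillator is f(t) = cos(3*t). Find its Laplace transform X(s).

X(s) = s/(s^2 + 9)

L{cos(3t)} = s/(s^2 + 9).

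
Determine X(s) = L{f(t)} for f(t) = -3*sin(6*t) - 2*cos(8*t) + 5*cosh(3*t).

X(s) = -2*s/(s^2 + 64) + 5*s/(s^2 - 9) - 18/(s^2 + 36)

By linearity of the Laplace transform, transform each term separately.
(-2)·[L{cos(8t)} = s/(s^2 + 64)]; (5)·[L{cosh(3t)} = s/(s^2 - 9)]; (-3)·[L{sin(6t)} = 6/(s^2 + 36)].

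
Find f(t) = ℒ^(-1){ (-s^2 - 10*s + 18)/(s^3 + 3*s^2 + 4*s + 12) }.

Factor the denominator: s^3 + 3*s^2 + 4*s + 12 = (s + 3)*(s^2 + 4).
Partial fraction decomposition gives [3/(s + 3)] + [-4*s/(s^2 + 4)] + [2/(s^2 + 4)].
Invert each term: 3/(s + 3) ↔ 3e^(-3t); -4·s/(s^2 + 4) ↔ -4cos(2t); 1·2/(s^2 + 4) ↔ sin(2t).

f(t) = sin(2*t) - 4*cos(2*t) + 3*exp(-3*t)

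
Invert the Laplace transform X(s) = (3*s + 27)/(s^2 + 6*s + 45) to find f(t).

Complete the square in the denominator: s^2 + 6*s + 45 = (s + 3)^2 + 6^2.
Split the numerator to match: 3*s + 27 = 3·(s + 3) + 3·6.
Invert each term: 3·(s + 3)/((s + 3)^2 + 36) ↔ 3e^(-3t)cos(6t); 3·6/((s + 3)^2 + 36) ↔ 3e^(-3t)sin(6t).

f(t) = 3*exp(-3*t)*sin(6*t) + 3*exp(-3*t)*cos(6*t)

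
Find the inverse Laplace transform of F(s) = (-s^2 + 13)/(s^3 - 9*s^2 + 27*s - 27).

Factor the denominator: s^3 - 9*s^2 + 27*s - 27 = (s - 3)^3.
Partial fraction decomposition gives [-1/(s - 3)] + [-6/(s - 3)^2] + [4/(s - 3)^3].
Invert each term: -1/(s - 3) ↔ -e^(3t); -6/(s - 3)^2 ↔ -6t·e^(3t); 4/(s - 3)^3 ↔ (2)t^2·e^(3t).

2*t^2*exp(3*t) - 6*t*exp(3*t) - exp(3*t)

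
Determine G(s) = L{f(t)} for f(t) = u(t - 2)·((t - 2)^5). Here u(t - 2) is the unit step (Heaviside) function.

G(s) = 120*exp(-2*s)/s^6

By the second shifting theorem, L{u(t - c)·g(t - c)} = e^(-cs)·H(s) with c = 2 and H(s) = L{g(t)}.
L{t^5} = 5!/s^6 = 120/s^6.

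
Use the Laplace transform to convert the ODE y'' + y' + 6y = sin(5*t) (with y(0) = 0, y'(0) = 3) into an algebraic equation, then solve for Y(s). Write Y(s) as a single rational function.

Transform both sides with L{·}.
Using L{y''} = s^2 Y - s·y(0) - y'(0) and L{y'} = sY - y(0), with y(0) = 0, y'(0) = 3, the left side becomes (s^2 + s + 6)Y - (3).
The right side is L{sin(5*t)} = 5/(s^2 + 25).
So (s^2 + s + 6)Y = 5/(s^2 + 25) + (3).
Isolate Y and clear denominators.

Y(s) = (3*s^2 + 80)/(s^4 + s^3 + 31*s^2 + 25*s + 150)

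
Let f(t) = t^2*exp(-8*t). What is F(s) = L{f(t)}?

F(s) = 2/(s + 8)^3

L{e^(-8t)} = 1/(s + 8).
Then apply L{t^2·g(t)} = (-1)^2 d^2/ds^2[G(s)] with G(s) = 1/(s + 8):
differentiating 2 times and applying the sign gives 2/(s + 8)^3.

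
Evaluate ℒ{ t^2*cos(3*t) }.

L{cos(3t)} = s/(s^2 + 9).
Then apply L{t^2·g(t)} = (-1)^2 d^2/ds^2[G(s)] with G(s) = s/(s^2 + 9):
differentiating 2 times and applying the sign gives 2*s*(s^2 - 27)/(s^2 + 9)^3.

2*s*(s^2 - 27)/(s^2 + 9)^3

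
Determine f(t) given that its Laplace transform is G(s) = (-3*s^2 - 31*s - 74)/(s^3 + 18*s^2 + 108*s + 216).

f(t) = 2*t^2*exp(-6*t) + 5*t*exp(-6*t) - 3*exp(-6*t)

Factor the denominator: s^3 + 18*s^2 + 108*s + 216 = (s + 6)^3.
Partial fraction decomposition gives [-3/(s + 6)] + [5/(s + 6)^2] + [4/(s + 6)^3].
Invert each term: -3/(s + 6) ↔ -3e^(-6t); 5/(s + 6)^2 ↔ 5t·e^(-6t); 4/(s + 6)^3 ↔ (2)t^2·e^(-6t).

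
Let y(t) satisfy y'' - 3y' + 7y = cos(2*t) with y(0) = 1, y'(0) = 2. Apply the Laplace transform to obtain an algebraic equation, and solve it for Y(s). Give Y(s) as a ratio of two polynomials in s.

Y(s) = (s^3 - s^2 + 5*s - 4)/(s^4 - 3*s^3 + 11*s^2 - 12*s + 28)

Apply the Laplace transform to the equation.
Using L{y''} = s^2 Y - s·y(0) - y'(0) and L{y'} = sY - y(0), with y(0) = 1, y'(0) = 2, the left side becomes (s^2 - 3*s + 7)Y - (s - 1).
The right side is L{cos(2*t)} = s/(s^2 + 4).
So (s^2 - 3*s + 7)Y = s/(s^2 + 4) + (s - 1).
Solve for Y(s) and write it as one ratio of polynomials.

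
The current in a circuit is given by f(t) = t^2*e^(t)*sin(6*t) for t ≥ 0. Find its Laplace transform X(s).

L{sin(6t)} = 6/(s^2 + 36).
Multiplying by e^(t) shifts s → s - 1, so L{e^(t)*sin(6*t)} = 6/((s - 1)^2 + 36).
Then apply L{t^2·g(t)} = (-1)^2 d^2/ds^2[G(s)] with G(s) = 6/((s - 1)^2 + 36):
differentiating 2 times and applying the sign gives 36*(s^2 - 2*s - 11)/(s^2 - 2*s + 37)^3.

X(s) = 36*(s^2 - 2*s - 11)/(s^2 - 2*s + 37)^3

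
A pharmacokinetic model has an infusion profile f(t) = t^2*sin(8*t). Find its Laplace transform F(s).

L{sin(8t)} = 8/(s^2 + 64).
Then apply L{t^2·g(t)} = (-1)^2 d^2/ds^2[G(s)] with G(s) = 8/(s^2 + 64):
differentiating 2 times and applying the sign gives 16*(3*s^2 - 64)/(s^2 + 64)^3.

F(s) = 16*(3*s^2 - 64)/(s^2 + 64)^3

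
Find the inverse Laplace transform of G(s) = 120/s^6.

Since L{t^5} = 5!/s^6 = 120/s^6, the inverse is t^5.

t^5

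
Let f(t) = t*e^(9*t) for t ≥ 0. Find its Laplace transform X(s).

L{e^(9t)} = 1/(s - 9).
Then apply L{t·g(t)} = -d/ds[G(s)] with G(s) = 1/(s - 9):
differentiating 1 time and applying the sign gives (s - 9)^(-2).

X(s) = (s - 9)^(-2)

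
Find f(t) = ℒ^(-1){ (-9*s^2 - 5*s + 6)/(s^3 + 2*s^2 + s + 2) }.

f(t) = 5*sin(t) - 5*cos(t) - 4*exp(-2*t)

Factor the denominator: s^3 + 2*s^2 + s + 2 = (s + 2)*(s^2 + 1).
Partial fraction decomposition gives [-4/(s + 2)] + [-5*s/(s^2 + 1)] + [5/(s^2 + 1)].
Invert each term: -4/(s + 2) ↔ -4e^(-2t); -5·s/(s^2 + 1) ↔ -5cos(t); 5·1/(s^2 + 1) ↔ 5sin(t).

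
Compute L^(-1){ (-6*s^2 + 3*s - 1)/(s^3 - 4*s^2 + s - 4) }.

Factor the denominator: s^3 - 4*s^2 + s - 4 = (s - 4)*(s^2 + 1).
Partial fraction decomposition gives [-5/(s - 4)] + [-s/(s^2 + 1)] + [-1/(s^2 + 1)].
Invert each term: -5/(s - 4) ↔ -5e^(4t); -1·s/(s^2 + 1) ↔ -cos(t); -1·1/(s^2 + 1) ↔ -sin(t).

-5*exp(4*t) - sin(t) - cos(t)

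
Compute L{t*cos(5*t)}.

(s - 5)*(s + 5)/(s^2 + 25)^2

L{cos(5t)} = s/(s^2 + 25).
Then apply L{t·g(t)} = -d/ds[G(s)] with G(s) = s/(s^2 + 25):
differentiating 1 time and applying the sign gives (s - 5)*(s + 5)/(s^2 + 25)^2.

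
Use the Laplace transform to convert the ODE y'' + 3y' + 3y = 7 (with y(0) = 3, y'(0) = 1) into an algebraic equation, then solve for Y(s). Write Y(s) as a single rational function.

Laplace-transform each side.
Using L{y''} = s^2 Y - s·y(0) - y'(0) and L{y'} = sY - y(0), with y(0) = 3, y'(0) = 1, the left side becomes (s^2 + 3*s + 3)Y - (3*s + 10).
The right side is L{7} = 7/s.
So (s^2 + 3*s + 3)Y = 7/s + (3*s + 10).
Solve for Y(s) and write it as one ratio of polynomials.

Y(s) = (3*s^2 + 10*s + 7)/(s^3 + 3*s^2 + 3*s)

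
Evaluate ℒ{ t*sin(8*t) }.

L{sin(8t)} = 8/(s^2 + 64).
Then apply L{t·g(t)} = -d/ds[G(s)] with G(s) = 8/(s^2 + 64):
differentiating 1 time and applying the sign gives 16*s/(s^2 + 64)^2.

16*s/(s^2 + 64)^2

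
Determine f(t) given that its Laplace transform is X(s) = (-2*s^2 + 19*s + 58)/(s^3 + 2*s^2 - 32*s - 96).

Factor the denominator: s^3 + 2*s^2 - 32*s - 96 = (s - 6)*(s + 4)^2.
Partial fraction decomposition gives [-3/(s + 4)] + [5/(s + 4)^2] + [1/(s - 6)].
Invert each term: -3/(s + 4) ↔ -3e^(-4t); 5/(s + 4)^2 ↔ 5t·e^(-4t); 1/(s - 6) ↔ e^(6t).

f(t) = 5*t*exp(-4*t) + exp(6*t) - 3*exp(-4*t)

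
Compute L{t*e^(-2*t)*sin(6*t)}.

12*(s + 2)/(s^2 + 4*s + 40)^2

L{sin(6t)} = 6/(s^2 + 36).
Multiplying by e^(-2t) shifts s → s + 2, so L{e^(-2*t)*sin(6*t)} = 6/((s + 2)^2 + 36).
Then apply L{t·g(t)} = -d/ds[H(s)] with H(s) = 6/((s + 2)^2 + 36):
differentiating 1 time and applying the sign gives 12*(s + 2)/(s^2 + 4*s + 40)^2.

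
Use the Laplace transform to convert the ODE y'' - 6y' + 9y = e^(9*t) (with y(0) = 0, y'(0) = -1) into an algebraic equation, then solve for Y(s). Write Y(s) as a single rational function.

Y(s) = (-s + 10)/(s^3 - 15*s^2 + 63*s - 81)

Laplace-transform each side.
With L{y''} = s^2 Y - s·y(0) - y'(0) and L{y'} = sY - y(0), with y(0) = 0, y'(0) = -1: the LHS transforms to (s^2 - 6*s + 9)Y - (-1).
The right side is L{e^(9*t)} = 1/(s - 9).
So (s^2 - 6*s + 9)Y = 1/(s - 9) + (-1).
Solve for Y(s) and write it as one ratio of polynomials.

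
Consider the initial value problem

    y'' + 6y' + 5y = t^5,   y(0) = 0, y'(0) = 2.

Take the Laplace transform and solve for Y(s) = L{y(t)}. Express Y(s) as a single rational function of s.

Transform both sides with L{·}.
The derivative rules (L{y''} = s^2 Y - s·y(0) - y'(0) and L{y'} = sY - y(0), with y(0) = 0, y'(0) = 2) turn the left side into (s^2 + 6*s + 5)Y - (2).
The right side is L{t^5} = 120/s^6.
So (s^2 + 6*s + 5)Y = 120/s^6 + (2).
Divide through and combine into a single rational function.

Y(s) = (2*s^6 + 120)/(s^8 + 6*s^7 + 5*s^6)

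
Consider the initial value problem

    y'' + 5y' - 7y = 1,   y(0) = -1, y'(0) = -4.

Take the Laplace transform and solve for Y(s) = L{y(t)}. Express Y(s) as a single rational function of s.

Y(s) = (-s^2 - 9*s + 1)/(s^3 + 5*s^2 - 7*s)

Apply the Laplace transform to the equation.
With L{y''} = s^2 Y - s·y(0) - y'(0) and L{y'} = sY - y(0), with y(0) = -1, y'(0) = -4: the LHS transforms to (s^2 + 5*s - 7)Y - (-s - 9).
The right side is L{1} = 1/s.
So (s^2 + 5*s - 7)Y = 1/s + (-s - 9).
Solve for Y(s) and write it as one ratio of polynomials.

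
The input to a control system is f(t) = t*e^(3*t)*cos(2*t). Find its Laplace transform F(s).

L{cos(2t)} = s/(s^2 + 4).
Multiplying by e^(3t) shifts s → s - 3, so L{e^(3*t)*cos(2*t)} = (s - 3)/((s - 3)^2 + 4).
Then apply L{t·g(t)} = -d/ds[G(s)] with G(s) = (s - 3)/((s - 3)^2 + 4):
differentiating 1 time and applying the sign gives (s - 5)*(s - 1)/(s^2 - 6*s + 13)^2.

F(s) = (s - 5)*(s - 1)/(s^2 - 6*s + 13)^2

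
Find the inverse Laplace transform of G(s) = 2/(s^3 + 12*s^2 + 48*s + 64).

t^2*exp(-4*t)

Rewrite the denominator: s^3 + 12*s^2 + 48*s + 64 = (s + 4)^3.
The form in (s + 4) signals a first-shifting-theorem factor e^(-4t).
Since L{t^2} = 2!/s^3 = 2/s^3, the inverse is t^2*e^(-4*t).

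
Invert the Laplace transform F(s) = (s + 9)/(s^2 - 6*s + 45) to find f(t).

Complete the square in the denominator: s^2 - 6*s + 45 = (s - 3)^2 + 6^2.
Split the numerator to match: s + 9 = 1·(s - 3) + 2·6.
Invert each term: 1·(s - 3)/((s - 3)^2 + 36) ↔ e^(3t)cos(6t); 2·6/((s - 3)^2 + 36) ↔ 2e^(3t)sin(6t).

f(t) = 2*exp(3*t)*sin(6*t) + exp(3*t)*cos(6*t)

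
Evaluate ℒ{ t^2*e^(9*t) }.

2/(s - 9)^3

L{e^(9t)} = 1/(s - 9).
Then apply L{t^2·g(t)} = (-1)^2 d^2/ds^2[G(s)] with G(s) = 1/(s - 9):
differentiating 2 times and applying the sign gives 2/(s - 9)^3.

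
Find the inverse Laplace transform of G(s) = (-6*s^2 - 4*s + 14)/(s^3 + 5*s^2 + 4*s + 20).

3*sin(2*t) - 2*cos(2*t) - 4*exp(-5*t)

Factor the denominator: s^3 + 5*s^2 + 4*s + 20 = (s + 5)*(s^2 + 4).
Partial fraction decomposition gives [-4/(s + 5)] + [-2*s/(s^2 + 4)] + [6/(s^2 + 4)].
Invert each term: -4/(s + 5) ↔ -4e^(-5t); -2·s/(s^2 + 4) ↔ -2cos(2t); 3·2/(s^2 + 4) ↔ 3sin(2t).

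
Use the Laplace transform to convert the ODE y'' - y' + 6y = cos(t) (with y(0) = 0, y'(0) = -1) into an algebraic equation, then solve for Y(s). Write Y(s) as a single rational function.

Transform both sides with L{·}.
Using L{y''} = s^2 Y - s·y(0) - y'(0) and L{y'} = sY - y(0), with y(0) = 0, y'(0) = -1, the left side becomes (s^2 - s + 6)Y - (-1).
The right side is L{cos(t)} = s/(s^2 + 1).
So (s^2 - s + 6)Y = s/(s^2 + 1) + (-1).
Divide through and combine into a single rational function.

Y(s) = (-s^2 + s - 1)/(s^4 - s^3 + 7*s^2 - s + 6)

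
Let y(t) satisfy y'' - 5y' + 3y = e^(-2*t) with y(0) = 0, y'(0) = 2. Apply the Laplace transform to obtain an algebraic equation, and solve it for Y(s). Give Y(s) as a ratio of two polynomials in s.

Y(s) = (2*s + 5)/(s^3 - 3*s^2 - 7*s + 6)

Laplace-transform each side.
With L{y''} = s^2 Y - s·y(0) - y'(0) and L{y'} = sY - y(0), with y(0) = 0, y'(0) = 2: the LHS transforms to (s^2 - 5*s + 3)Y - (2).
The right side is L{e^(-2*t)} = 1/(s + 2).
So (s^2 - 5*s + 3)Y = 1/(s + 2) + (2).
Isolate Y and clear denominators.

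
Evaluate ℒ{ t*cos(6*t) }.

(s - 6)*(s + 6)/(s^2 + 36)^2

L{cos(6t)} = s/(s^2 + 36).
Then apply L{t·g(t)} = -d/ds[G(s)] with G(s) = s/(s^2 + 36):
differentiating 1 time and applying the sign gives (s - 6)*(s + 6)/(s^2 + 36)^2.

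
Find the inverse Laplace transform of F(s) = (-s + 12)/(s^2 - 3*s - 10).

Factor the denominator: s^2 - 3*s - 10 = (s - 5)*(s + 2).
Partial fraction decomposition gives [1/(s - 5)] + [-2/(s + 2)].
Invert each term: 1/(s - 5) ↔ e^(5t); -2/(s + 2) ↔ -2e^(-2t).

exp(5*t) - 2*exp(-2*t)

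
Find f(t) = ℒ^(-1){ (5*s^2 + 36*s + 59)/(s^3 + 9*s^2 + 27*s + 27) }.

f(t) = -2*t^2*exp(-3*t) + 6*t*exp(-3*t) + 5*exp(-3*t)

Factor the denominator: s^3 + 9*s^2 + 27*s + 27 = (s + 3)^3.
Partial fraction decomposition gives [5/(s + 3)] + [6/(s + 3)^2] + [-4/(s + 3)^3].
Invert each term: 5/(s + 3) ↔ 5e^(-3t); 6/(s + 3)^2 ↔ 6t·e^(-3t); -4/(s + 3)^3 ↔ (-2)t^2·e^(-3t).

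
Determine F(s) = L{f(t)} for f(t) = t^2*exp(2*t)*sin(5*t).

L{sin(5t)} = 5/(s^2 + 25).
Multiplying by e^(2t) shifts s → s - 2, so L{exp(2*t)*sin(5*t)} = 5/((s - 2)^2 + 25).
Then apply L{t^2·g(t)} = (-1)^2 d^2/ds^2[G(s)] with G(s) = 5/((s - 2)^2 + 25):
differentiating 2 times and applying the sign gives 10*(3*s^2 - 12*s - 13)/(s^2 - 4*s + 29)^3.

F(s) = 10*(3*s^2 - 12*s - 13)/(s^2 - 4*s + 29)^3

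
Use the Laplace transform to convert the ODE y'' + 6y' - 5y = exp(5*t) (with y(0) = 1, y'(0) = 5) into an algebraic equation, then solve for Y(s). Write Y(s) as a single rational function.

Y(s) = (s^2 + 6*s - 54)/(s^3 + s^2 - 35*s + 25)

Apply the Laplace transform to the equation.
With L{y''} = s^2 Y - s·y(0) - y'(0) and L{y'} = sY - y(0), with y(0) = 1, y'(0) = 5: the LHS transforms to (s^2 + 6*s - 5)Y - (s + 11).
The right side is L{exp(5*t)} = 1/(s - 5).
So (s^2 + 6*s - 5)Y = 1/(s - 5) + (s + 11).
Divide through and combine into a single rational function.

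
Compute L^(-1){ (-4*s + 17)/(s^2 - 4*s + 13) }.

Complete the square in the denominator: s^2 - 4*s + 13 = (s - 2)^2 + 3^2.
Split the numerator to match: -4*s + 17 = -4·(s - 2) + 3·3.
Invert each term: -4·(s - 2)/((s - 2)^2 + 9) ↔ -4e^(2t)cos(3t); 3·3/((s - 2)^2 + 9) ↔ 3e^(2t)sin(3t).

3*exp(2*t)*sin(3*t) - 4*exp(2*t)*cos(3*t)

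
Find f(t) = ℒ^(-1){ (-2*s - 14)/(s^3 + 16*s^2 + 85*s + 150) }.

Factor the denominator: s^3 + 16*s^2 + 85*s + 150 = (s + 5)^2*(s + 6).
Partial fraction decomposition gives [2/(s + 5)] + [-4/(s + 5)^2] + [-2/(s + 6)].
Invert each term: 2/(s + 5) ↔ 2e^(-5t); -4/(s + 5)^2 ↔ -4t·e^(-5t); -2/(s + 6) ↔ -2e^(-6t).

f(t) = -4*t*exp(-5*t) + 2*exp(-5*t) - 2*exp(-6*t)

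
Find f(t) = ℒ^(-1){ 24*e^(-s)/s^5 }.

The factor e^(-s) signals a time shift by c = 1 (second shifting theorem).
L{t^4} = 4!/s^5 = 24/s^5, so L^-1{24/s^5} = t^4.
Hence the inverse is u(t - 1) times that function evaluated at t - 1.

f(t) = Heaviside(t - 1)*((t - 1)^4)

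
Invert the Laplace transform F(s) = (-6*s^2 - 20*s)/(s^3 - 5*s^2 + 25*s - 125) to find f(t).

f(t) = -5*exp(5*t) - 5*sin(5*t) - cos(5*t)

Factor the denominator: s^3 - 5*s^2 + 25*s - 125 = (s - 5)*(s^2 + 25).
Partial fraction decomposition gives [-5/(s - 5)] + [-s/(s^2 + 25)] + [-25/(s^2 + 25)].
Invert each term: -5/(s - 5) ↔ -5e^(5t); -1·s/(s^2 + 25) ↔ -cos(5t); -5·5/(s^2 + 25) ↔ -5sin(5t).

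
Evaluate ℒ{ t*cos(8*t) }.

L{cos(8t)} = s/(s^2 + 64).
Then apply L{t·g(t)} = -d/ds[G(s)] with G(s) = s/(s^2 + 64):
differentiating 1 time and applying the sign gives (s - 8)*(s + 8)/(s^2 + 64)^2.

(s - 8)*(s + 8)/(s^2 + 64)^2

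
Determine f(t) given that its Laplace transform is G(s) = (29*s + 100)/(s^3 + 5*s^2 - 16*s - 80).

f(t) = 3*exp(4*t) + 2*exp(-4*t) - 5*exp(-5*t)

Factor the denominator: s^3 + 5*s^2 - 16*s - 80 = (s - 4)*(s + 4)*(s + 5).
Partial fraction decomposition gives [-5/(s + 5)] + [2/(s + 4)] + [3/(s - 4)].
Invert each term: -5/(s + 5) ↔ -5e^(-5t); 2/(s + 4) ↔ 2e^(-4t); 3/(s - 4) ↔ 3e^(4t).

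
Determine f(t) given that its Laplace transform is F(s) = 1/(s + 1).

Since L{e^(-t)} = 1/(s + 1), the inverse is e^(-t).

f(t) = exp(-t)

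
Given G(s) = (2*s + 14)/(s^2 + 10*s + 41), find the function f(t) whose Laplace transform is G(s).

Complete the square in the denominator: s^2 + 10*s + 41 = (s + 5)^2 + 4^2.
Split the numerator to match: 2*s + 14 = 2·(s + 5) + 1·4.
Invert each term: 2·(s + 5)/((s + 5)^2 + 16) ↔ 2e^(-5t)cos(4t); 1·4/((s + 5)^2 + 16) ↔ e^(-5t)sin(4t).

f(t) = exp(-5*t)*sin(4*t) + 2*exp(-5*t)*cos(4*t)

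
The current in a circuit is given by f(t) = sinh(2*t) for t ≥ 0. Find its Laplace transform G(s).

G(s) = 2/(s^2 - 4)

L{sinh(2t)} = 2/(s^2 - 4).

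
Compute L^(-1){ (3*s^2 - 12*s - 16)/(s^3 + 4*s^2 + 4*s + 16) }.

Factor the denominator: s^3 + 4*s^2 + 4*s + 16 = (s + 4)*(s^2 + 4).
Partial fraction decomposition gives [4/(s + 4)] + [-s/(s^2 + 4)] + [-8/(s^2 + 4)].
Invert each term: 4/(s + 4) ↔ 4e^(-4t); -1·s/(s^2 + 4) ↔ -cos(2t); -4·2/(s^2 + 4) ↔ -4sin(2t).

-4*sin(2*t) - cos(2*t) + 4*exp(-4*t)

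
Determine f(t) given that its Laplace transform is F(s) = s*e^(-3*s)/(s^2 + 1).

The factor e^(-3s) signals a time shift by c = 3 (second shifting theorem).
L{cos(t)} = s/(s^2 + 1), so L^-1{s/(s^2 + 1)} = cos(t).
Hence the inverse is u(t - 3) times that function evaluated at t - 3.

f(t) = Heaviside(t - 3)*(cos(t - 3))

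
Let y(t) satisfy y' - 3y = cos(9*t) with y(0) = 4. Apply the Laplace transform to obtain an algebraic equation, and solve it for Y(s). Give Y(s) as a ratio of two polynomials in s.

Y(s) = (4*s^2 + s + 324)/(s^3 - 3*s^2 + 81*s - 243)

Transform both sides with L{·}.
With L{y'} = sY - y(0) = sY - 4: the LHS transforms to (s - 3)Y - (4).
The right side is L{cos(9*t)} = s/(s^2 + 81).
So (s - 3)Y = s/(s^2 + 81) + (4).
Divide through and combine into a single rational function.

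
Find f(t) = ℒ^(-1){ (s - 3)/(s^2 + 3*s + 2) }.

Factor the denominator: s^2 + 3*s + 2 = (s + 1)*(s + 2).
Partial fraction decomposition gives [5/(s + 2)] + [-4/(s + 1)].
Invert each term: 5/(s + 2) ↔ 5e^(-2t); -4/(s + 1) ↔ -4e^(-t).

f(t) = -4*exp(-t) + 5*exp(-2*t)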